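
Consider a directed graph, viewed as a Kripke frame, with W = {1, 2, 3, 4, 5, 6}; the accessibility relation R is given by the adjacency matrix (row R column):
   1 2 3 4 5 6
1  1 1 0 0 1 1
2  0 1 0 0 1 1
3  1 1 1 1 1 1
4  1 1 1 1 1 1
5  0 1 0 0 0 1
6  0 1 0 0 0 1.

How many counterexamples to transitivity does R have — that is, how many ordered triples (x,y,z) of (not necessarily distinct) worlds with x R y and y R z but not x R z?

2

Enumerating: (5,2,5), (6,2,5).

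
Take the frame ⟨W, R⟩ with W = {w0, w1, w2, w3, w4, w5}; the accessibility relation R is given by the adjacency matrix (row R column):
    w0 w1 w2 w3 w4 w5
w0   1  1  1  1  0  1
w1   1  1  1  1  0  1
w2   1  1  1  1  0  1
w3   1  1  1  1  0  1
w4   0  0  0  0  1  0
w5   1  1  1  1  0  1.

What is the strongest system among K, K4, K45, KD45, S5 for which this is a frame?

Transitive (axiom 4): yes — every two-step R-path is closed by a direct edge.
Euclidean (axiom 5): yes — any two successors of a common world are R-related.
Serial (axiom D): yes — every world has a successor (e.g. w0 R w0).
Reflexive (axiom T): yes — every world is R-related to itself.
So F validates K, K4, K45, KD45, S5. The strongest is S5.

S5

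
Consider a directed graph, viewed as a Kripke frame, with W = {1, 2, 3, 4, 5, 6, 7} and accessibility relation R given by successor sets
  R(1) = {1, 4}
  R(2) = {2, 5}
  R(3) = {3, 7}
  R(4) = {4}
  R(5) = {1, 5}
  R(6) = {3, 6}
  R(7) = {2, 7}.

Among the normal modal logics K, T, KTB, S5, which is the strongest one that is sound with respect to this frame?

T

Reflexive (axiom T): yes — every world is R-related to itself.
Symmetric (axiom B): no — 1 R 4 but not 4 R 1.
Euclidean (axiom 5): no — 1 R 4 and 1 R 1, but not 4 R 1.
So F validates K, T; KTB would additionally require R to be symmetric. The strongest is T.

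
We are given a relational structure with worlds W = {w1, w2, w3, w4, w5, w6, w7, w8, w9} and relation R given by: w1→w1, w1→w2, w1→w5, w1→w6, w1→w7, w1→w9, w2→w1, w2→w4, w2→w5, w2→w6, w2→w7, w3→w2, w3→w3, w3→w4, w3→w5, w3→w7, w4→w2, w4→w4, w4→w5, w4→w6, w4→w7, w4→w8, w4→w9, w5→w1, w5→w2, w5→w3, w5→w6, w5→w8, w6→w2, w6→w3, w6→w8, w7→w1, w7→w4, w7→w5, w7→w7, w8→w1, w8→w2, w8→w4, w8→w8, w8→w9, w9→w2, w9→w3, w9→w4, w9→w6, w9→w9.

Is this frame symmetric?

Symmetric: no — w1 R w6 but not w6 R w1.

No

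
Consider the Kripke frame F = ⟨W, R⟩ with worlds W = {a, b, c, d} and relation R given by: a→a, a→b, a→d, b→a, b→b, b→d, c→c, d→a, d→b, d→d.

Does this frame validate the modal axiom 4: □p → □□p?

Yes

By correspondence theory, 4 is valid on a frame iff R is transitive.
Transitive: yes — every two-step R-path is closed by a direct edge.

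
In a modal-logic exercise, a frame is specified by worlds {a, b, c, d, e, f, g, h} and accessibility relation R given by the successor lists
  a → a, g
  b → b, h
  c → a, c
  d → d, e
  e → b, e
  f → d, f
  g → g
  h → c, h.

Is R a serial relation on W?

Yes

Serial: yes — every world has a successor (e.g. a R a).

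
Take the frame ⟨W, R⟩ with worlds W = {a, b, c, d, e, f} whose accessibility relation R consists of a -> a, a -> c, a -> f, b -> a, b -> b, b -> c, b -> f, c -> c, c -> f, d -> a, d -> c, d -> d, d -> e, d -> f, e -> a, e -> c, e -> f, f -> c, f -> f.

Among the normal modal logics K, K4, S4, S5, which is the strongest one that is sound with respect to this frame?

Transitive (axiom 4): yes — every two-step R-path is closed by a direct edge.
Reflexive (axiom T): no — e is not related to itself.
Euclidean (axiom 5): no — b R c and b R a, but not c R a.
So F validates K, K4; S4 would additionally require R to be reflexive. The strongest is K4.

K4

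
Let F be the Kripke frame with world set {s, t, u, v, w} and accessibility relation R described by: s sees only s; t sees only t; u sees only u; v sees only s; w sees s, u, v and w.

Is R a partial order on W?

No

Reflexive: no — v is not related to itself.
Transitive: yes — every two-step R-path is closed by a direct edge.
Antisymmetric: yes — no distinct pair is related both ways.
So R is not a partial order.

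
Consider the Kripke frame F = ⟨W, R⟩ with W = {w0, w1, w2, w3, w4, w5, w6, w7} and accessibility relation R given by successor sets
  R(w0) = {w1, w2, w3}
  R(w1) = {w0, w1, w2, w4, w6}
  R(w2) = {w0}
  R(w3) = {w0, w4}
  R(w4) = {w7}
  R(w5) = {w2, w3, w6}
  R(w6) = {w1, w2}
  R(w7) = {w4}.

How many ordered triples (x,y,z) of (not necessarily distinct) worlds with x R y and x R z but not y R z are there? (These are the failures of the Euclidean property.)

39

Enumerating: (w0,w1,w3), (w0,w2,w1), (w0,w2,w2), (w0,w2,w3), (w0,w3,w1), (w0,w3,w2), (w0,w3,w3), (w1,w0,w0), (w1,w0,w4), (w1,w0,w6), (w1,w2,w1), (w1,w2,w2), … and 27 more.
Total: 39.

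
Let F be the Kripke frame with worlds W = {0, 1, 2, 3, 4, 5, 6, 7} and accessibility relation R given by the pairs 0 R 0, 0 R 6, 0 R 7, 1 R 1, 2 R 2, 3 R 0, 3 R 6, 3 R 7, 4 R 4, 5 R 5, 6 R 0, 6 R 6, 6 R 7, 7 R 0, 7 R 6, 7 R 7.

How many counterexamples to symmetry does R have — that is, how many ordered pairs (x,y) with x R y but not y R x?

Enumerating: (3,0), (3,6), (3,7).

3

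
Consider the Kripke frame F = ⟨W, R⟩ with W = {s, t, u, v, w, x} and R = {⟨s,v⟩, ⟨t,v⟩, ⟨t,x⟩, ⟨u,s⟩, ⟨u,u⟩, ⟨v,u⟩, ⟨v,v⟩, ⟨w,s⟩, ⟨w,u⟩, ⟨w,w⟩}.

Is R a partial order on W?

No

Reflexive: no — s is not related to itself.
Transitive: no — s R v and v R u, but not s R u.
Antisymmetric: yes — no distinct pair is related both ways.
So R is not a partial order.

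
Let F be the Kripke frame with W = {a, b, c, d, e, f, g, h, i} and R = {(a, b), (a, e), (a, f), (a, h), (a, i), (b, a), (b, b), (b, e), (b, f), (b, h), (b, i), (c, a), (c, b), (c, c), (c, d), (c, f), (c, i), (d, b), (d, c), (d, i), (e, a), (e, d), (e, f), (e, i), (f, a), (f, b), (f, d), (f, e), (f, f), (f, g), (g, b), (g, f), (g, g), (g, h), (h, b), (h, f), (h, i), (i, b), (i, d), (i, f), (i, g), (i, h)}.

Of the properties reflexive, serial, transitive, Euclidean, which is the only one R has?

Reflexive: no — a is not related to itself.
Serial: yes — every world has a successor (e.g. a R b).
Transitive: no — a R e and e R d, but not a R d.
Euclidean: no — a R e and a R b, but not e R b.
Only serial holds.

serial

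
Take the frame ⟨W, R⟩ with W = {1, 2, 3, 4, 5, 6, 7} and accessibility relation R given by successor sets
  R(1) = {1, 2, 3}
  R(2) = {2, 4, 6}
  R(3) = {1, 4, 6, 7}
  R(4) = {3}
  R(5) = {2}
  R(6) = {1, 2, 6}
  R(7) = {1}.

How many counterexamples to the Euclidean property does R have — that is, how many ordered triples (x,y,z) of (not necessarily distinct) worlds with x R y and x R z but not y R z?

Enumerating: (1,2,1), (1,2,3), (1,3,2), (1,3,3), (2,4,2), (2,4,4), (2,4,6), (2,6,4), (3,1,4), (3,1,6), (3,1,7), (3,4,1), … and 11 more.
Total: 23.

23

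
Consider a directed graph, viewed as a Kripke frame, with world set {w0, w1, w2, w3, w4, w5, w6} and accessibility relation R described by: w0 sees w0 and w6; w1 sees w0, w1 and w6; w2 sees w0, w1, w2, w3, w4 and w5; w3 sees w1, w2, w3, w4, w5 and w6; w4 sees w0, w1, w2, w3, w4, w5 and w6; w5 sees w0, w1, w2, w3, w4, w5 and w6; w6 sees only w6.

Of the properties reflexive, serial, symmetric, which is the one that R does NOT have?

symmetric

Reflexive: yes — every world is R-related to itself.
Serial: yes — every world has a successor (e.g. w0 R w0).
Symmetric: no — w0 R w6 but not w6 R w0.
Only symmetric fails.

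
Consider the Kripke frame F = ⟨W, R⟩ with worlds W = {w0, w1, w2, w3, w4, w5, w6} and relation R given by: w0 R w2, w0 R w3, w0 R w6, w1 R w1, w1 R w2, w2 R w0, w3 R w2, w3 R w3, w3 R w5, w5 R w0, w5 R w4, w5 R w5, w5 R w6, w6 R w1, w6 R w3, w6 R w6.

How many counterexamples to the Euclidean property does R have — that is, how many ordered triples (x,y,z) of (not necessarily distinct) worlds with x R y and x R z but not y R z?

Enumerating: (w0,w2,w2), (w0,w2,w3), (w0,w2,w6), (w0,w3,w6), (w0,w6,w2), (w1,w2,w1), (w1,w2,w2), (w2,w0,w0), (w3,w2,w2), (w3,w2,w3), (w3,w2,w5), (w3,w5,w2), … and 15 more.
Total: 27.

27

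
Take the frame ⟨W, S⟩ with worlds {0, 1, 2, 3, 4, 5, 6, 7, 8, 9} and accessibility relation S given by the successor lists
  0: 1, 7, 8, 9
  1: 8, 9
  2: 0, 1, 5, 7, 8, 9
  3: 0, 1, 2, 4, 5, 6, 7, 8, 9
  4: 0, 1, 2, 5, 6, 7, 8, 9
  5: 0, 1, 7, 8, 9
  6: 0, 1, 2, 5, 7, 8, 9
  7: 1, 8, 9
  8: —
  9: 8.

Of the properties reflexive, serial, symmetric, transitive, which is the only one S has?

transitive

Reflexive: no — 0 is not related to itself.
Serial: no — 8 has no S-successor.
Symmetric: no — 0 S 1 but not 1 S 0.
Transitive: yes — every two-step S-path is closed by a direct edge.
Only transitive holds.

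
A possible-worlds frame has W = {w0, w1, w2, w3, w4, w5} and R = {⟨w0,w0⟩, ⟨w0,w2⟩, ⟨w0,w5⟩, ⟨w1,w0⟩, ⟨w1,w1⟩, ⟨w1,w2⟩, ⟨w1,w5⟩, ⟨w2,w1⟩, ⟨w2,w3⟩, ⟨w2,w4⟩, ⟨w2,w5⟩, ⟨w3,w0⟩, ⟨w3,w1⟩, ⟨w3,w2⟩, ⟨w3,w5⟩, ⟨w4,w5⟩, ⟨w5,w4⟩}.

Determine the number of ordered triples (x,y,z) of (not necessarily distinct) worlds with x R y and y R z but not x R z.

16

Enumerating: (w0,w2,w1), (w0,w2,w3), (w0,w2,w4), (w0,w5,w4), (w1,w2,w3), (w1,w2,w4), (w1,w5,w4), (w2,w1,w0), (w2,w1,w2), (w2,w3,w0), (w2,w3,w2), (w3,w2,w3), (w3,w2,w4), (w3,w5,w4), (w4,w5,w4), (w5,w4,w5).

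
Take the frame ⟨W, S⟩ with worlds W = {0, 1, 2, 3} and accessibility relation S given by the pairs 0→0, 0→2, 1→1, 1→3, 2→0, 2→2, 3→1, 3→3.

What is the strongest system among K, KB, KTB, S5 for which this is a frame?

S5

Symmetric (axiom B): yes — every pair in S has its reverse in S.
Reflexive (axiom T): yes — every world is S-related to itself.
Euclidean (axiom 5): yes — any two successors of a common world are S-related.
So F validates K, KB, KTB, S5. The strongest is S5.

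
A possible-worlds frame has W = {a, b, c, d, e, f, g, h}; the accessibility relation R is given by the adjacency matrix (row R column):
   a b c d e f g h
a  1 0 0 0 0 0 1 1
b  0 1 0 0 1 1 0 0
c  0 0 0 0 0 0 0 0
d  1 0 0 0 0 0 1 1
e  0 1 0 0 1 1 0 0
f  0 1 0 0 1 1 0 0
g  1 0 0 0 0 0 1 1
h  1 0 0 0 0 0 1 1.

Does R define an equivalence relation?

No

Reflexive: no — c is not related to itself.
Symmetric: no — d R a but not a R d.
Transitive: yes — every two-step R-path is closed by a direct edge.
So R is not an equivalence relation.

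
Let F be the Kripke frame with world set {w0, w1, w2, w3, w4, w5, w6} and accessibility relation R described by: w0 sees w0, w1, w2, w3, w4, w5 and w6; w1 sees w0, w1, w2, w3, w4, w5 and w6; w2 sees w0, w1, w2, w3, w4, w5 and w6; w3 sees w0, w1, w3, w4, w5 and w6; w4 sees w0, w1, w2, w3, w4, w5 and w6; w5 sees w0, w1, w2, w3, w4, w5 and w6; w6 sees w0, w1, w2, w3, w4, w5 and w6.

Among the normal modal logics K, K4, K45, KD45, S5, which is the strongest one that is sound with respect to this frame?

K

Transitive (axiom 4): no — w3 R w0 and w0 R w2, but not w3 R w2.
Euclidean (axiom 5): no — w0 R w3 and w0 R w2, but not w3 R w2.
Serial (axiom D): yes — every world has a successor (e.g. w0 R w0).
Reflexive (axiom T): yes — every world is R-related to itself.
So F validates K; K4 would additionally require R to be transitive. The strongest is K.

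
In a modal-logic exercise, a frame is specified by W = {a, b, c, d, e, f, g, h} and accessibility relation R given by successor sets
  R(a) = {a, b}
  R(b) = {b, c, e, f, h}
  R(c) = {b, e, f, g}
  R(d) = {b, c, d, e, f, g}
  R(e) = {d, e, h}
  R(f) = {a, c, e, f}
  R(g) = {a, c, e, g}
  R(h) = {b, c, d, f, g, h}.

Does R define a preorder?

No

Reflexive: no — c is not related to itself.
Transitive: no — a R b and b R c, but not a R c.
So R is not a preorder.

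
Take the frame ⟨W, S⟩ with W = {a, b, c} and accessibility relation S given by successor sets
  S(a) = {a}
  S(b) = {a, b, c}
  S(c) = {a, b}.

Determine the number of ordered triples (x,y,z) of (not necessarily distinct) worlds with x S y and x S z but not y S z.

4

Enumerating: (b,a,b), (b,a,c), (b,c,c), (c,a,b).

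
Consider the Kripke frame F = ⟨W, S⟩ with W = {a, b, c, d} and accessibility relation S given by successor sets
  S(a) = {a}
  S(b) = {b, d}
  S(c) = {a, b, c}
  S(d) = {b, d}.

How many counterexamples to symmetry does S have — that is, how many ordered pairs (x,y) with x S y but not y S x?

Enumerating: (c,a), (c,b).

2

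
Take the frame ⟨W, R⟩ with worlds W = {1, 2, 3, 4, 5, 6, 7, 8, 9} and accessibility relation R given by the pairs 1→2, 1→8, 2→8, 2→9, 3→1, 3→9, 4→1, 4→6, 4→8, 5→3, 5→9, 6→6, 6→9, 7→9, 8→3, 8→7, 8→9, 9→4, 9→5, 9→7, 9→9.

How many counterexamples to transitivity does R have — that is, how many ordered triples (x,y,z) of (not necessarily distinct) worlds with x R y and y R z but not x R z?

36

Enumerating: (1,2,9), (1,8,3), (1,8,7), (1,8,9), (2,8,3), (2,8,7), (2,9,4), (2,9,5), (2,9,7), (3,1,2), (3,1,8), (3,9,4), … and 24 more.
Total: 36.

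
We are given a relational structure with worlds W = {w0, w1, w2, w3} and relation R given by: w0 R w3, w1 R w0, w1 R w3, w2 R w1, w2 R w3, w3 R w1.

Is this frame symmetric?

No

Symmetric: no — w0 R w3 but not w3 R w0.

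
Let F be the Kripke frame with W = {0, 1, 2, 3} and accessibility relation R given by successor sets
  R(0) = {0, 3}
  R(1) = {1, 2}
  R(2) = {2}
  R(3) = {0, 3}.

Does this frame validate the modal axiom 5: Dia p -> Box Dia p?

By correspondence theory, 5 is valid on a frame iff R is Euclidean.
Euclidean: no — 1 R 2 and 1 R 1, but not 2 R 1.

No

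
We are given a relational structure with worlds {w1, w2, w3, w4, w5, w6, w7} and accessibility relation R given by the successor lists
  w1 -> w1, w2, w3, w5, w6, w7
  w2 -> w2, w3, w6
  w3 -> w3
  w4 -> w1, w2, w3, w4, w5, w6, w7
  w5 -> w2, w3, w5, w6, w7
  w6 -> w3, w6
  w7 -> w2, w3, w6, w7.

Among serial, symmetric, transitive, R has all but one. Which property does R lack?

Serial: yes — every world has a successor (e.g. w1 R w1).
Symmetric: no — w1 R w2 but not w2 R w1.
Transitive: yes — every two-step R-path is closed by a direct edge.
Only symmetric fails.

symmetric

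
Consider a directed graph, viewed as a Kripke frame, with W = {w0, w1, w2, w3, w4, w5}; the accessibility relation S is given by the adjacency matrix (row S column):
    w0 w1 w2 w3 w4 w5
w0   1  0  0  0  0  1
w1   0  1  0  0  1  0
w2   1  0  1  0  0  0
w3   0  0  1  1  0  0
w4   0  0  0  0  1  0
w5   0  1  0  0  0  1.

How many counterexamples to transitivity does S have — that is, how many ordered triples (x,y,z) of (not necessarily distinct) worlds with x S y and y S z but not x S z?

Enumerating: (w0,w5,w1), (w2,w0,w5), (w3,w2,w0), (w5,w1,w4).

4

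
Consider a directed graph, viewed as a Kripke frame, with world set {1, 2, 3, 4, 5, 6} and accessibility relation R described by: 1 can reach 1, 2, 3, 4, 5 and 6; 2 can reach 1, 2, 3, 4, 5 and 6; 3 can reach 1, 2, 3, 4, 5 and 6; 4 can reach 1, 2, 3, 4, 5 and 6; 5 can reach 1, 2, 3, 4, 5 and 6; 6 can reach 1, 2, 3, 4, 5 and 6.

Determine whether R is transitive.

Yes

Transitive: yes — every two-step R-path is closed by a direct edge.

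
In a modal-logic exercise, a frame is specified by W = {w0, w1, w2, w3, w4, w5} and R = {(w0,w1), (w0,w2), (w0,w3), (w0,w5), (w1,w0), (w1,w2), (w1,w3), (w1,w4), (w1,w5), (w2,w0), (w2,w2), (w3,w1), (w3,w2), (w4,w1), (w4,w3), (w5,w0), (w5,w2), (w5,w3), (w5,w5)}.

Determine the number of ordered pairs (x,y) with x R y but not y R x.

Enumerating: (w0,w3), (w1,w2), (w1,w5), (w3,w2), (w4,w3), (w5,w2), (w5,w3).

7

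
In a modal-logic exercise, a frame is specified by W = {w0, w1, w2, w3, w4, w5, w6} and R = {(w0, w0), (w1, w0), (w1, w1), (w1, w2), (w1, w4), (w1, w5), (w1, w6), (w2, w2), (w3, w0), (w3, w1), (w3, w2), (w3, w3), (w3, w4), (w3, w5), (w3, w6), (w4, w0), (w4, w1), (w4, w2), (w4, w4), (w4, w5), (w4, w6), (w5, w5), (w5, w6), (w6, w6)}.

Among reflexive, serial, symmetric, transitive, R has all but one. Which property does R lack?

Reflexive: yes — every world is R-related to itself.
Serial: yes — every world has a successor (e.g. w0 R w0).
Symmetric: no — w1 R w0 but not w0 R w1.
Transitive: yes — every two-step R-path is closed by a direct edge.
Only symmetric fails.

symmetric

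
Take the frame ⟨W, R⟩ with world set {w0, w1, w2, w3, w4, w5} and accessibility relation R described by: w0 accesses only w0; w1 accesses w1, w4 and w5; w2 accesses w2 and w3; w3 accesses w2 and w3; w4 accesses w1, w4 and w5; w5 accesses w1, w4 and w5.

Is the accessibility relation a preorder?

Reflexive: yes — every world is R-related to itself.
Transitive: yes — every two-step R-path is closed by a direct edge.
So R is a preorder.

Yes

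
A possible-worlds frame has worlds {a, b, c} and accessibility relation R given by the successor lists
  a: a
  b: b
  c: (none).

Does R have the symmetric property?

Yes

Symmetric: yes — every pair in R has its reverse in R.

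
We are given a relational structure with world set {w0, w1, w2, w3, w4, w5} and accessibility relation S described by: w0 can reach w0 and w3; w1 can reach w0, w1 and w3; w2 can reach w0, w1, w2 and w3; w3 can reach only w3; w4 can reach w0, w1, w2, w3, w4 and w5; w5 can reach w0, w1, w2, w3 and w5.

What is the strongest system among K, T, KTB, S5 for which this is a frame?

Reflexive (axiom T): yes — every world is S-related to itself.
Symmetric (axiom B): no — w0 S w3 but not w3 S w0.
Euclidean (axiom 5): no — w1 S w3 and w1 S w0, but not w3 S w0.
So F validates K, T; KTB would additionally require S to be symmetric. The strongest is T.

T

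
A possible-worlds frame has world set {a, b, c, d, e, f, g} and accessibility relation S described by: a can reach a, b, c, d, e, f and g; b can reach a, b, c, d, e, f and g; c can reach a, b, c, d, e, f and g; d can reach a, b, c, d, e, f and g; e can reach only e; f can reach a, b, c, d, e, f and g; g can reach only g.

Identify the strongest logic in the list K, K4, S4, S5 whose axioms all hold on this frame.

S4

Transitive (axiom 4): yes — every two-step S-path is closed by a direct edge.
Reflexive (axiom T): yes — every world is S-related to itself.
Euclidean (axiom 5): no — a S e and a S b, but not e S b.
So F validates K, K4, S4; S5 would additionally require S to be Euclidean. The strongest is S4.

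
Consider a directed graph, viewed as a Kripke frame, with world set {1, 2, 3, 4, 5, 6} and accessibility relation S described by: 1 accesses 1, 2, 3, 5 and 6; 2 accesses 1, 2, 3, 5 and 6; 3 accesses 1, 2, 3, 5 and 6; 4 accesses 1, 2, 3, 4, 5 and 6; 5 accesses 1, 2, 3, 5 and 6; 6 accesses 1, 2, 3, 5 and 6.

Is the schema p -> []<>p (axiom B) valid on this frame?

No

The schema B characterises exactly the symmetric frames.
Symmetric: no — 4 S 1 but not 1 S 4.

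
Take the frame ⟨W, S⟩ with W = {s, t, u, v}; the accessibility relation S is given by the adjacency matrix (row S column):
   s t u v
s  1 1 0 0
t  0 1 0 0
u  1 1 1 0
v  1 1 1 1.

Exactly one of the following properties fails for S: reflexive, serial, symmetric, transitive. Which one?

symmetric

Reflexive: yes — every world is S-related to itself.
Serial: yes — every world has a successor (e.g. s S s).
Symmetric: no — s S t but not t S s.
Transitive: yes — every two-step S-path is closed by a direct edge.
Only symmetric fails.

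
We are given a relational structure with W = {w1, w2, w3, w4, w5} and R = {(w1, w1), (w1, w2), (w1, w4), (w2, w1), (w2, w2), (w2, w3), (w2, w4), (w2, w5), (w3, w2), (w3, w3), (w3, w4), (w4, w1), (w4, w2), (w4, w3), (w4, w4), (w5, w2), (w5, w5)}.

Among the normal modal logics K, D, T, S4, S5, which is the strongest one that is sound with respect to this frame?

Serial (axiom D): yes — every world has a successor (e.g. w1 R w1).
Reflexive (axiom T): yes — every world is R-related to itself.
Transitive (axiom 4): no — w1 R w2 and w2 R w3, but not w1 R w3.
Euclidean (axiom 5): no — w2 R w1 and w2 R w3, but not w1 R w3.
So F validates K, D, T; S4 would additionally require R to be transitive. The strongest is T.

T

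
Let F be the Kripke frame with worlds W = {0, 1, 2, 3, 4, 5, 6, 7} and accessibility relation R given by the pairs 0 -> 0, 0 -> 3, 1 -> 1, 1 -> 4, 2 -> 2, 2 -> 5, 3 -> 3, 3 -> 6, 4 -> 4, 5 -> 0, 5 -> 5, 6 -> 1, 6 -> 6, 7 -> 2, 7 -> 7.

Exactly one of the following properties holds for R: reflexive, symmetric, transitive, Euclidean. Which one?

reflexive

Reflexive: yes — every world is R-related to itself.
Symmetric: no — 0 R 3 but not 3 R 0.
Transitive: no — 0 R 3 and 3 R 6, but not 0 R 6.
Euclidean: no — 0 R 3 and 0 R 0, but not 3 R 0.
Only reflexive holds.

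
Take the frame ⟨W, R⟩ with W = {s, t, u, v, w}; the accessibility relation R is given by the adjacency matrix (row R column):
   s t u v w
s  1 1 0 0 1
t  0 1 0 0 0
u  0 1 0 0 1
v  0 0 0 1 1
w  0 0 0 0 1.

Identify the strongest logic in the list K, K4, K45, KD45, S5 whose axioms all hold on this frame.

Transitive (axiom 4): yes — every two-step R-path is closed by a direct edge.
Euclidean (axiom 5): no — s R t and s R w, but not t R w.
Serial (axiom D): yes — every world has a successor (e.g. s R s).
Reflexive (axiom T): no — u is not related to itself.
So F validates K, K4; K45 would additionally require R to be Euclidean. The strongest is K4.

K4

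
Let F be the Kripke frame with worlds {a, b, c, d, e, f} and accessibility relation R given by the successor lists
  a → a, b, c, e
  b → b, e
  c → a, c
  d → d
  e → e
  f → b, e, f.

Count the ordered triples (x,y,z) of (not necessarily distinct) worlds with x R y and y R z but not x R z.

Enumerating: (c,a,b), (c,a,e).

2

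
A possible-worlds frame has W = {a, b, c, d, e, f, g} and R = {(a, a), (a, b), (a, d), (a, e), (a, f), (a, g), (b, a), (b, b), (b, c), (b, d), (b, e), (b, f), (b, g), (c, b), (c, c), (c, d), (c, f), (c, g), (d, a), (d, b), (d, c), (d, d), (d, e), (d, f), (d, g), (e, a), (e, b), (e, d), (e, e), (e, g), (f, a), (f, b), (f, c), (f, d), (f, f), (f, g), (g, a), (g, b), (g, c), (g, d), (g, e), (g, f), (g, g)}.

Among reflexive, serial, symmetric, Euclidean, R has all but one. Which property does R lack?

Euclidean

Reflexive: yes — every world is R-related to itself.
Serial: yes — every world has a successor (e.g. a R a).
Symmetric: yes — every pair in R has its reverse in R.
Euclidean: no — a R e and a R f, but not e R f.
Only Euclidean fails.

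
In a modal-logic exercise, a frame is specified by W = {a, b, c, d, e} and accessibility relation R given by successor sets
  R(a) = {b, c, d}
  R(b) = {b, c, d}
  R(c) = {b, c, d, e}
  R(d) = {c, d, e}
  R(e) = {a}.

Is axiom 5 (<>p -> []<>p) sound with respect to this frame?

Axiom 5 corresponds to the accessibility relation being Euclidean.
Euclidean: no — a R d and a R b, but not d R b.

No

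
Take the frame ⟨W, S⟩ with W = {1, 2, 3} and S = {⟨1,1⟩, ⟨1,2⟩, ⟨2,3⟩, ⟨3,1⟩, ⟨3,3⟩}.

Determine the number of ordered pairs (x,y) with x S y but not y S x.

3

Enumerating: (1,2), (2,3), (3,1).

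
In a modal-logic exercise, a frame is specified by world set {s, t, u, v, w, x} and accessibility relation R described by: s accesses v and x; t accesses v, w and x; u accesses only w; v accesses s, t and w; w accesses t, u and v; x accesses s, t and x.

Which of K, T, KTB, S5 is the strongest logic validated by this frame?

Reflexive (axiom T): no — s is not related to itself.
Symmetric (axiom B): yes — every pair in R has its reverse in R.
Euclidean (axiom 5): no — s R v and s R x, but not v R x.
So F validates K; T would additionally require R to be reflexive. The strongest is K.

K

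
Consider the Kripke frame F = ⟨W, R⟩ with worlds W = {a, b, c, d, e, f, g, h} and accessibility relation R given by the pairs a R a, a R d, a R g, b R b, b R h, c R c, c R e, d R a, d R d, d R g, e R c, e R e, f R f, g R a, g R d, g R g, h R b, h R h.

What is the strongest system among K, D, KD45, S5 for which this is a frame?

Serial (axiom D): yes — every world has a successor (e.g. a R a).
Euclidean (axiom 5): yes — any two successors of a common world are R-related.
Transitive (axiom 4): yes — every two-step R-path is closed by a direct edge.
Reflexive (axiom T): yes — every world is R-related to itself.
So F validates K, D, KD45, S5. The strongest is S5.

S5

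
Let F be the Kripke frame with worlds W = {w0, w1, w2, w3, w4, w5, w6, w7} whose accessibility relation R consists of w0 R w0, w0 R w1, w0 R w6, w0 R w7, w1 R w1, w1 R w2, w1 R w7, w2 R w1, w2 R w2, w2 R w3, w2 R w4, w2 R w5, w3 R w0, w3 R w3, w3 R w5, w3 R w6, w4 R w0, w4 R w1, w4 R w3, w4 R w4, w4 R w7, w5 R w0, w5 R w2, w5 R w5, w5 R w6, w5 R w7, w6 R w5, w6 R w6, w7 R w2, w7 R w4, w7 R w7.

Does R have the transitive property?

No

Transitive: no — w0 R w1 and w1 R w2, but not w0 R w2.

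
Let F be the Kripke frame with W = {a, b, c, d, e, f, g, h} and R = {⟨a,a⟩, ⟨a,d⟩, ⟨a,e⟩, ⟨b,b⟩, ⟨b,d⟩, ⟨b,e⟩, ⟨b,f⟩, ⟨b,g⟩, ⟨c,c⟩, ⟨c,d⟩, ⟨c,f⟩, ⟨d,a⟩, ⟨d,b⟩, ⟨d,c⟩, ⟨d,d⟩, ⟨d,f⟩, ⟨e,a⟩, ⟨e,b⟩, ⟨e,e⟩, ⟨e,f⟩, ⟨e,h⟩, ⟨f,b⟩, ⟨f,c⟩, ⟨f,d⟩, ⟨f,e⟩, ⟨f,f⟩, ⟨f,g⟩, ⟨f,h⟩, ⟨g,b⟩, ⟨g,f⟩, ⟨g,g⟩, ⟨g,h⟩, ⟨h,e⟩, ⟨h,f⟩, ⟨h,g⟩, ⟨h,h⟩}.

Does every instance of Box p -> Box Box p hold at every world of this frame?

No

Axiom 4 corresponds to the accessibility relation being transitive.
Transitive: no — a R d and d R b, but not a R b.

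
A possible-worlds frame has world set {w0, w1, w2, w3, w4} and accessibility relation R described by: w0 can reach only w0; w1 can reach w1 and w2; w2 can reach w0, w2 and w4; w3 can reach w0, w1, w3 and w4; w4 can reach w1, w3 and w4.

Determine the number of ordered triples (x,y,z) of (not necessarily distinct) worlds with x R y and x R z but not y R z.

14

Enumerating: (w1,w2,w1), (w2,w0,w2), (w2,w0,w4), (w2,w4,w0), (w2,w4,w2), (w3,w0,w1), (w3,w0,w3), (w3,w0,w4), (w3,w1,w0), (w3,w1,w3), (w3,w1,w4), (w3,w4,w0), (w4,w1,w3), (w4,w1,w4).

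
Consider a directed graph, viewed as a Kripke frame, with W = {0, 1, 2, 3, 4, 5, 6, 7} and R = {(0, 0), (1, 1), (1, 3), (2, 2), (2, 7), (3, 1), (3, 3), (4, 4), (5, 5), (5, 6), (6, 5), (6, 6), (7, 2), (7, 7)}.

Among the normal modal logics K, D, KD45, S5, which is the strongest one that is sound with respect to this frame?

Serial (axiom D): yes — every world has a successor (e.g. 0 R 0).
Euclidean (axiom 5): yes — any two successors of a common world are R-related.
Transitive (axiom 4): yes — every two-step R-path is closed by a direct edge.
Reflexive (axiom T): yes — every world is R-related to itself.
So F validates K, D, KD45, S5. The strongest is S5.

S5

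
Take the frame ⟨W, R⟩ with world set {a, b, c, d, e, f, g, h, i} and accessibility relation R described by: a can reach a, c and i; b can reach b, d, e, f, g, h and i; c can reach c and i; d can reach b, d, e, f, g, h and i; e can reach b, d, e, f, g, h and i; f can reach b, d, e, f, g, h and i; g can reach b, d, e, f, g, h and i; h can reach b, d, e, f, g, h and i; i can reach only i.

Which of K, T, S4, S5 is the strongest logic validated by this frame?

S4

Reflexive (axiom T): yes — every world is R-related to itself.
Transitive (axiom 4): yes — every two-step R-path is closed by a direct edge.
Euclidean (axiom 5): no — a R i and a R c, but not i R c.
So F validates K, T, S4; S5 would additionally require R to be Euclidean. The strongest is S4.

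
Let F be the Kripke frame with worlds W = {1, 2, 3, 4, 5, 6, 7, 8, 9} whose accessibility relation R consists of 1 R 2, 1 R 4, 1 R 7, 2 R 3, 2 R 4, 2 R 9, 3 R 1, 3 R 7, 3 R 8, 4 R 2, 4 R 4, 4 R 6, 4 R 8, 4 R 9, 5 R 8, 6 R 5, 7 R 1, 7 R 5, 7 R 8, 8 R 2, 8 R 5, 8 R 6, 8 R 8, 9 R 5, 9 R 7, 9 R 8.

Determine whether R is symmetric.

Symmetric: no — 1 R 2 but not 2 R 1.

No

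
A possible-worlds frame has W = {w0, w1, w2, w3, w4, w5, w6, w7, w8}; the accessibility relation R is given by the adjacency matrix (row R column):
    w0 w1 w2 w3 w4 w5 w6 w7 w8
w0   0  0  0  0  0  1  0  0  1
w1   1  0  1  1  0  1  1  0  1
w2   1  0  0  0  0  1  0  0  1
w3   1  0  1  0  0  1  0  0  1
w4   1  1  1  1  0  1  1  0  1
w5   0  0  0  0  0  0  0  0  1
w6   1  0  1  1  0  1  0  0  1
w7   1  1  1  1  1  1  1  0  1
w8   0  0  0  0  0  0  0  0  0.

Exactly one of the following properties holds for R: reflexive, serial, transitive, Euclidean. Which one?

transitive

Reflexive: no — w0 is not related to itself.
Serial: no — w8 has no R-successor.
Transitive: yes — every two-step R-path is closed by a direct edge.
Euclidean: no — w0 R w8 and w0 R w5, but not w8 R w5.
Only transitive holds.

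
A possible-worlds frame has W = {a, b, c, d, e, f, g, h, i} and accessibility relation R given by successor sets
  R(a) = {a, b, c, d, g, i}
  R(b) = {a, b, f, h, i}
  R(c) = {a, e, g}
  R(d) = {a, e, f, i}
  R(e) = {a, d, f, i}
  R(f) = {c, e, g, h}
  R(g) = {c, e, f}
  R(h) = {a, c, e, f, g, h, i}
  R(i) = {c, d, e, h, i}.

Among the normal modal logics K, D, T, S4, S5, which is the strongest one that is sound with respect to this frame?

Serial (axiom D): yes — every world has a successor (e.g. a R a).
Reflexive (axiom T): no — c is not related to itself.
Transitive (axiom 4): no — a R b and b R f, but not a R f.
Euclidean (axiom 5): no — a R b and a R c, but not b R c.
So F validates K, D; T would additionally require R to be reflexive. The strongest is D.

D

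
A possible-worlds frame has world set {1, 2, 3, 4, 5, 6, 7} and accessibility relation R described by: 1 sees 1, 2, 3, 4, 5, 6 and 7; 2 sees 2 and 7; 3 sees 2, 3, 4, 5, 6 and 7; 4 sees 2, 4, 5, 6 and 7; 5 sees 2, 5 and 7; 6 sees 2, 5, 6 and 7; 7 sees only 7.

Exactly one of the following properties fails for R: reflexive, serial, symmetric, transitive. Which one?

symmetric

Reflexive: yes — every world is R-related to itself.
Serial: yes — every world has a successor (e.g. 1 R 1).
Symmetric: no — 1 R 2 but not 2 R 1.
Transitive: yes — every two-step R-path is closed by a direct edge.
Only symmetric fails.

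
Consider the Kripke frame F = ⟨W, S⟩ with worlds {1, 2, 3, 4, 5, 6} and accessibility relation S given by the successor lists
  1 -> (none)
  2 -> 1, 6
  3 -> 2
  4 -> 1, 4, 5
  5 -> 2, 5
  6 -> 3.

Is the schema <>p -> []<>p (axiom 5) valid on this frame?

By correspondence theory, 5 is valid on a frame iff S is Euclidean.
Euclidean: no — 2 S 1 and 2 S 6, but not 1 S 6.

No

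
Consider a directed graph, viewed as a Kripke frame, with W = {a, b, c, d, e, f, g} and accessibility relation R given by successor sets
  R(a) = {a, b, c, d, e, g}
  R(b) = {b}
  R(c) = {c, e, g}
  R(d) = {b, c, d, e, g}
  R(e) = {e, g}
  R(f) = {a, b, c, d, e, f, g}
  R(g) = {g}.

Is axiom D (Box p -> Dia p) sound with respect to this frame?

By correspondence theory, D is valid on a frame iff R is serial.
Serial: yes — every world has a successor (e.g. a R a).

Yes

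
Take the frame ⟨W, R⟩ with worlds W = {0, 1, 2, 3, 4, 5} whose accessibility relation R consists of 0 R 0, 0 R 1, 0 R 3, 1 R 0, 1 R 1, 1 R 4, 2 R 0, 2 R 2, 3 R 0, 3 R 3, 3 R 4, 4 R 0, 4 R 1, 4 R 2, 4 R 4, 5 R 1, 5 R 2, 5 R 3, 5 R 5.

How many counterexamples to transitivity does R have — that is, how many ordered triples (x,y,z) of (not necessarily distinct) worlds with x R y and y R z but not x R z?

15

Enumerating: (0,1,4), (0,3,4), (1,0,3), (1,4,2), (2,0,1), (2,0,3), (3,0,1), (3,4,1), (3,4,2), (4,0,3), (5,1,0), (5,1,4), (5,2,0), (5,3,0), (5,3,4).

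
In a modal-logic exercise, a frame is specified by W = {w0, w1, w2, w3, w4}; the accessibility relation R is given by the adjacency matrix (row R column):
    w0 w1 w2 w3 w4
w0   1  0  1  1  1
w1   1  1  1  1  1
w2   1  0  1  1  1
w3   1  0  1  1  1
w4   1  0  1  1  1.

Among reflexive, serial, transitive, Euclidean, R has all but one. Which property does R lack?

Reflexive: yes — every world is R-related to itself.
Serial: yes — every world has a successor (e.g. w0 R w0).
Transitive: yes — every two-step R-path is closed by a direct edge.
Euclidean: no — w1 R w0 and w1 R w1, but not w0 R w1.
Only Euclidean fails.

Euclidean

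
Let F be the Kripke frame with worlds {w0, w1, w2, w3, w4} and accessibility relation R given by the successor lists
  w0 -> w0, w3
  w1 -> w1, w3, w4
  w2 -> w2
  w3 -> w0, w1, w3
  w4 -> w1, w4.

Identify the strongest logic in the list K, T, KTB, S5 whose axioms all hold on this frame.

Reflexive (axiom T): yes — every world is R-related to itself.
Symmetric (axiom B): yes — every pair in R has its reverse in R.
Euclidean (axiom 5): no — w1 R w3 and w1 R w4, but not w3 R w4.
So F validates K, T, KTB; S5 would additionally require R to be Euclidean. The strongest is KTB.

KTB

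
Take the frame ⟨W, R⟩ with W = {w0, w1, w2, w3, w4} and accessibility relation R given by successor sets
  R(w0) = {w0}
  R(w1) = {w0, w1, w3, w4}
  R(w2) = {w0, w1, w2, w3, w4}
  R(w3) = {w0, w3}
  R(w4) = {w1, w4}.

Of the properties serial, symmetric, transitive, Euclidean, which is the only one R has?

Serial: yes — every world has a successor (e.g. w0 R w0).
Symmetric: no — w1 R w0 but not w0 R w1.
Transitive: no — w4 R w1 and w1 R w0, but not w4 R w0.
Euclidean: no — w1 R w0 and w1 R w3, but not w0 R w3.
Only serial holds.

serial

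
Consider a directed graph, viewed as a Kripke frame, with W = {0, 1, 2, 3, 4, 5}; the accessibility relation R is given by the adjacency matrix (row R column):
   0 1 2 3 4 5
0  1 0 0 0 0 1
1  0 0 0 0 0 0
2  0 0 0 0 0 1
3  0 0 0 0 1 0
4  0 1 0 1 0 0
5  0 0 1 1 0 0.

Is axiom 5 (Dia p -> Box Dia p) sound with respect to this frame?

No

The schema 5 characterises exactly the Euclidean frames.
Euclidean: no — 4 R 1 and 4 R 3, but not 1 R 3.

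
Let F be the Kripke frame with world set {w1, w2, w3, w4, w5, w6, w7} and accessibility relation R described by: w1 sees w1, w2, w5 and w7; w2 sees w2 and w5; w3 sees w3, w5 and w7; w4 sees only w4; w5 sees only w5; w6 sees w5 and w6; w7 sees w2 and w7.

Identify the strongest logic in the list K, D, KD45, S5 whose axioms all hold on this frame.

D

Serial (axiom D): yes — every world has a successor (e.g. w1 R w1).
Euclidean (axiom 5): no — w1 R w2 and w1 R w7, but not w2 R w7.
Transitive (axiom 4): no — w3 R w7 and w7 R w2, but not w3 R w2.
Reflexive (axiom T): yes — every world is R-related to itself.
So F validates K, D; KD45 would additionally require R to be Euclidean and transitive. The strongest is D.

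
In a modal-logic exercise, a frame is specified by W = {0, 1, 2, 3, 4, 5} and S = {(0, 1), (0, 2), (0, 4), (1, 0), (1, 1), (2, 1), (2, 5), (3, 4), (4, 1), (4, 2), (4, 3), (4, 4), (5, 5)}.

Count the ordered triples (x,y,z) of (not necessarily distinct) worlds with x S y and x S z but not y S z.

Enumerating: (0,1,2), (0,1,4), (0,2,2), (0,2,4), (1,0,0), (2,1,5), (2,5,1), (4,1,2), (4,1,3), (4,1,4), (4,2,2), (4,2,3), (4,2,4), (4,3,1), (4,3,2), (4,3,3).

16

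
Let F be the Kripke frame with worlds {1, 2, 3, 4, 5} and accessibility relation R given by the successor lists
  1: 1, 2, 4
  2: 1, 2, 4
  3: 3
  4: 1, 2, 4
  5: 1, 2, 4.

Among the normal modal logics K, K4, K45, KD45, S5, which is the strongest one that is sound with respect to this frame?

KD45

Transitive (axiom 4): yes — every two-step R-path is closed by a direct edge.
Euclidean (axiom 5): yes — any two successors of a common world are R-related.
Serial (axiom D): yes — every world has a successor (e.g. 1 R 1).
Reflexive (axiom T): no — 5 is not related to itself.
So F validates K, K4, K45, KD45; S5 would additionally require R to be reflexive. The strongest is KD45.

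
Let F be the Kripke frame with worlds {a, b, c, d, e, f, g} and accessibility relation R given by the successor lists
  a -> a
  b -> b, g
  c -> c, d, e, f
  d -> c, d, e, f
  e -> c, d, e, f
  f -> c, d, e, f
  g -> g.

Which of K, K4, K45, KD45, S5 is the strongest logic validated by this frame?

Transitive (axiom 4): yes — every two-step R-path is closed by a direct edge.
Euclidean (axiom 5): no — b R g and b R b, but not g R b.
Serial (axiom D): yes — every world has a successor (e.g. a R a).
Reflexive (axiom T): yes — every world is R-related to itself.
So F validates K, K4; K45 would additionally require R to be Euclidean. The strongest is K4.

K4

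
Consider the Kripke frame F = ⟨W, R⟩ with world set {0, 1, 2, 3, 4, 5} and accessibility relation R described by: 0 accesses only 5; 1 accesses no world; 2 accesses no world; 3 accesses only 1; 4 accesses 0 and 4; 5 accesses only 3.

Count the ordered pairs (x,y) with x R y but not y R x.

4

Enumerating: (0,5), (3,1), (4,0), (5,3).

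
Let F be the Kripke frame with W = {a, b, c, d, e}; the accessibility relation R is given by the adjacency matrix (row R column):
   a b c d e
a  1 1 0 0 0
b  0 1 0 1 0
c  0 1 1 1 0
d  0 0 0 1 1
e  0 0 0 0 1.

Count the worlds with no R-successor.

R is serial; there are no such worlds.

0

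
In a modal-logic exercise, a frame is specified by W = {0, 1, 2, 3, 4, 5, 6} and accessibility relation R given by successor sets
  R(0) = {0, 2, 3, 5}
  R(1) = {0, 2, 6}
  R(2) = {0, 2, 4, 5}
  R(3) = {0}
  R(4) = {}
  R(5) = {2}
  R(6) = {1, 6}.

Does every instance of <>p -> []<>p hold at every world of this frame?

The schema 5 characterises exactly the Euclidean frames.
Euclidean: no — 0 R 2 and 0 R 3, but not 2 R 3.

No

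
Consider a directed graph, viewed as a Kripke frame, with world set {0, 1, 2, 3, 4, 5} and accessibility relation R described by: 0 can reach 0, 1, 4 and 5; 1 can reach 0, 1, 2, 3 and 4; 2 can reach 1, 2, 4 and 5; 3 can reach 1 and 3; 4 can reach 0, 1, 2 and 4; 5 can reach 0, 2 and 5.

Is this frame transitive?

No

Transitive: no — 0 R 1 and 1 R 2, but not 0 R 2.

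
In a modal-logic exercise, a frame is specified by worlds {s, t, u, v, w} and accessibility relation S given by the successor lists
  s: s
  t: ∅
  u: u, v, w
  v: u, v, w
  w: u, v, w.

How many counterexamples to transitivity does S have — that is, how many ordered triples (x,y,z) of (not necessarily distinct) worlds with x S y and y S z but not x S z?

0

S is transitive; there are no such tuples.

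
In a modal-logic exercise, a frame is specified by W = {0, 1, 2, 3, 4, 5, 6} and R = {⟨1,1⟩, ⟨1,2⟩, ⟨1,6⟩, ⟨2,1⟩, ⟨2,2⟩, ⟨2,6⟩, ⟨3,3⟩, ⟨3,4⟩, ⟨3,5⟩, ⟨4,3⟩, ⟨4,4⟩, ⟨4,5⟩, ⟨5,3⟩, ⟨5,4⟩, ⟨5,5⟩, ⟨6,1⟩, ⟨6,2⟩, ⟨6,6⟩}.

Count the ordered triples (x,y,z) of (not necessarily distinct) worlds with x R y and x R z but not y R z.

0

R is Euclidean; there are no such tuples.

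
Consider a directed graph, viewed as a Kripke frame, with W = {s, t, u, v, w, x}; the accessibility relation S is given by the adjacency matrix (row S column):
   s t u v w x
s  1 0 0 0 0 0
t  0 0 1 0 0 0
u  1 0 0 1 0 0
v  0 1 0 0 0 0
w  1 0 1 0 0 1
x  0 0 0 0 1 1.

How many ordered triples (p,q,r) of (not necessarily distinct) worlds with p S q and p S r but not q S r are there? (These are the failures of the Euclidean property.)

12

Enumerating: (t,u,u), (u,s,v), (u,v,s), (u,v,v), (v,t,t), (w,s,u), (w,s,x), (w,u,u), (w,u,x), (w,x,s), (w,x,u), (x,w,w).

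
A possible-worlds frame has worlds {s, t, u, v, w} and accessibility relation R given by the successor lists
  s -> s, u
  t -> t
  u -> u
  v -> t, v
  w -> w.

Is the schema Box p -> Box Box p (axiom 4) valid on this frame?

Yes

By correspondence theory, 4 is valid on a frame iff R is transitive.
Transitive: yes — every two-step R-path is closed by a direct edge.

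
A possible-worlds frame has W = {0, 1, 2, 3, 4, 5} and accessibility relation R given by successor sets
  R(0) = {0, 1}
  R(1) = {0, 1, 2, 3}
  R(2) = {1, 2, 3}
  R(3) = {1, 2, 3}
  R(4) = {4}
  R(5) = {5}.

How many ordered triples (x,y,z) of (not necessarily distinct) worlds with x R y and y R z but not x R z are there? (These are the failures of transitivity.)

Enumerating: (0,1,2), (0,1,3), (2,1,0), (3,1,0).

4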